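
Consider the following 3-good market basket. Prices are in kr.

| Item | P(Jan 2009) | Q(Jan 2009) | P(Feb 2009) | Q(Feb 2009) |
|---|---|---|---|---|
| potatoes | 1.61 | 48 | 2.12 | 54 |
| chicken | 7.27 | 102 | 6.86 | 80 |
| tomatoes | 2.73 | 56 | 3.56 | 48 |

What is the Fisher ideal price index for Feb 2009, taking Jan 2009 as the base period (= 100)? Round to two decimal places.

Laspeyres component (base-period weights):
ΣP(Feb 2009)Q(Jan 2009) = 2.12×48 + 6.86×102 + 3.56×56 = 101.76 + 699.72 + 199.36 = 1000.84
ΣP(Jan 2009)Q(Jan 2009) = 1.61×48 + 7.27×102 + 2.73×56 = 77.28 + 741.54 + 152.88 = 971.7
L = 1000.84 / 971.7 × 100 = 102.9989
Paasche component (current-period weights):
ΣP(Feb 2009)Q(Feb 2009) = 2.12×54 + 6.86×80 + 3.56×48 = 114.48 + 548.8 + 170.88 = 834.16
ΣP(Jan 2009)Q(Feb 2009) = 1.61×54 + 7.27×80 + 2.73×48 = 86.94 + 581.6 + 131.04 = 799.58
P = 834.16 / 799.58 × 100 = 104.3248
Fisher = √(L × P) = √(102.9989 × 104.3248) = 103.6597

103.66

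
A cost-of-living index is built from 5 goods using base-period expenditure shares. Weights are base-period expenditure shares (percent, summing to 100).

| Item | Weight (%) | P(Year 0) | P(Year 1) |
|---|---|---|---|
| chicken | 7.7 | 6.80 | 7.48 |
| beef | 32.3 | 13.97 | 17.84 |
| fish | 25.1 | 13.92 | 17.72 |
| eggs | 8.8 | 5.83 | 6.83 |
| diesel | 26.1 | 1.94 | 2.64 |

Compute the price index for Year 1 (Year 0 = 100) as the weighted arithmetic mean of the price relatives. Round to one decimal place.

chicken: 7.7 × (7.48/6.80) = 7.7 × 1.100000 = 8.4700
beef: 32.3 × (17.84/13.97) = 32.3 × 1.277022 = 41.2478
fish: 25.1 × (17.72/13.92) = 25.1 × 1.272989 = 31.9520
eggs: 8.8 × (6.83/5.83) = 8.8 × 1.171527 = 10.3094
diesel: 26.1 × (2.64/1.94) = 26.1 × 1.360825 = 35.5175
Index = Σ wᵢ·(p₁ᵢ/p₀ᵢ) = 8.4700 + 41.2478 + 31.9520 + 10.3094 + 35.5175 = 127.4968

127.5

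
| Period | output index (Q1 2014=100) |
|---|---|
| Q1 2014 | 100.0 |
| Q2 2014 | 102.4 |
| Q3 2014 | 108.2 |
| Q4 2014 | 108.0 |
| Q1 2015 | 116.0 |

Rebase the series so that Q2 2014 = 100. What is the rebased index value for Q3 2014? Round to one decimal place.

105.7

Rebased(Q3 2014) = 108.2 / 102.4 × 100 = 105.6641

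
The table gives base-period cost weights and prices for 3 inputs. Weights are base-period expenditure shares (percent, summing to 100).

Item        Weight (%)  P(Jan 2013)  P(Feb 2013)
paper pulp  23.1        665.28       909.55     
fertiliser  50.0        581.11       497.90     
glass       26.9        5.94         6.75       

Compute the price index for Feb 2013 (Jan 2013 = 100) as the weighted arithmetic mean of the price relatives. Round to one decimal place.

paper pulp: 23.1 × (909.55/665.28) = 23.1 × 1.367169 = 31.5816
fertiliser: 50.0 × (497.90/581.11) = 50.0 × 0.856809 = 42.8404
glass: 26.9 × (6.75/5.94) = 26.9 × 1.136364 = 30.5682
Index = Σ wᵢ·(p₁ᵢ/p₀ᵢ) = 31.5816 + 42.8404 + 30.5682 = 104.9902

105.0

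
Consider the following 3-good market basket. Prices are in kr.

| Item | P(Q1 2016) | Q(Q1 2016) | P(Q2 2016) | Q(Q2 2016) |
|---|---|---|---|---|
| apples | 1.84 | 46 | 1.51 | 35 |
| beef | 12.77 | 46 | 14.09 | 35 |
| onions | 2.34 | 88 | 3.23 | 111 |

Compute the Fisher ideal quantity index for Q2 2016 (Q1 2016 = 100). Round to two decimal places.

89.05

Laspeyres component (base-period weights):
ΣP(Q1 2016)Q(Q2 2016) = 1.84×35 + 12.77×35 + 2.34×111 = 64.4 + 446.95 + 259.74 = 771.09
ΣP(Q1 2016)Q(Q1 2016) = 1.84×46 + 12.77×46 + 2.34×88 = 84.64 + 587.42 + 205.92 = 877.98
L = 771.09 / 877.98 × 100 = 87.8255
Paasche component (current-period weights):
ΣP(Q2 2016)Q(Q2 2016) = 1.51×35 + 14.09×35 + 3.23×111 = 52.85 + 493.15 + 358.53 = 904.53
ΣP(Q2 2016)Q(Q1 2016) = 1.51×46 + 14.09×46 + 3.23×88 = 69.46 + 648.14 + 284.24 = 1001.84
P = 904.53 / 1001.84 × 100 = 90.2869
Fisher = √(L × P) = √(87.8255 × 90.2869) = 89.0477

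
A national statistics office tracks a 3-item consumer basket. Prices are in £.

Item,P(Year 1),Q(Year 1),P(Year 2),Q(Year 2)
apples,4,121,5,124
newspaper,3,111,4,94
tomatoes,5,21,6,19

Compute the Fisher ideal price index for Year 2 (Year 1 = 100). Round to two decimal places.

Laspeyres component (base-period weights):
ΣP(Year 2)Q(Year 1) = 5×121 + 4×111 + 6×21 = 605 + 444 + 126 = 1175
ΣP(Year 1)Q(Year 1) = 4×121 + 3×111 + 5×21 = 484 + 333 + 105 = 922
L = 1175 / 922 × 100 = 127.4403
Paasche component (current-period weights):
ΣP(Year 2)Q(Year 2) = 5×124 + 4×94 + 6×19 = 620 + 376 + 114 = 1110
ΣP(Year 1)Q(Year 2) = 4×124 + 3×94 + 5×19 = 496 + 282 + 95 = 873
P = 1110 / 873 × 100 = 127.1478
Fisher = √(L × P) = √(127.4403 × 127.1478) = 127.2940

127.29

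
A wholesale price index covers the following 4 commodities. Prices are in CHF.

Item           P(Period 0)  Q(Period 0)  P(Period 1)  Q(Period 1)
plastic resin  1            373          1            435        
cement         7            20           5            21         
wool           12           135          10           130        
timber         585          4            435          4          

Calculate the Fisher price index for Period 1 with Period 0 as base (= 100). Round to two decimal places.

79.77

Laspeyres component (base-period weights):
ΣP(Period 1)Q(Period 0) = 1×373 + 5×20 + 10×135 + 435×4 = 373 + 100 + 1350 + 1740 = 3563
ΣP(Period 0)Q(Period 0) = 1×373 + 7×20 + 12×135 + 585×4 = 373 + 140 + 1620 + 2340 = 4473
L = 3563 / 4473 × 100 = 79.6557
Paasche component (current-period weights):
ΣP(Period 1)Q(Period 1) = 1×435 + 5×21 + 10×130 + 435×4 = 435 + 105 + 1300 + 1740 = 3580
ΣP(Period 0)Q(Period 1) = 1×435 + 7×21 + 12×130 + 585×4 = 435 + 147 + 1560 + 2340 = 4482
P = 3580 / 4482 × 100 = 79.8751
Fisher = √(L × P) = √(79.6557 × 79.8751) = 79.7653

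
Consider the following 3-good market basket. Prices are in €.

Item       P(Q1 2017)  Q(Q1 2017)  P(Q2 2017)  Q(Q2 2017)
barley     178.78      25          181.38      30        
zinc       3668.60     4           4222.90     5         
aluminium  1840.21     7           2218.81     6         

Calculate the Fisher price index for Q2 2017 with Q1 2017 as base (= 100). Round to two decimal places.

Laspeyres component (base-period weights):
ΣP(Q2 2017)Q(Q1 2017) = 181.38×25 + 4222.90×4 + 2218.81×7 = 4534.5 + 16891.6 + 15531.67 = 36957.77
ΣP(Q1 2017)Q(Q1 2017) = 178.78×25 + 3668.60×4 + 1840.21×7 = 4469.5 + 14674.4 + 12881.47 = 32025.37
L = 36957.77 / 32025.37 × 100 = 115.4015
Paasche component (current-period weights):
ΣP(Q2 2017)Q(Q2 2017) = 181.38×30 + 4222.90×5 + 2218.81×6 = 5441.4 + 21114.5 + 13312.86 = 39868.76
ΣP(Q1 2017)Q(Q2 2017) = 178.78×30 + 3668.60×5 + 1840.21×6 = 5363.4 + 18343 + 11041.26 = 34747.66
P = 39868.76 / 34747.66 × 100 = 114.7380
Fisher = √(L × P) = √(115.4015 × 114.7380) = 115.0693

115.07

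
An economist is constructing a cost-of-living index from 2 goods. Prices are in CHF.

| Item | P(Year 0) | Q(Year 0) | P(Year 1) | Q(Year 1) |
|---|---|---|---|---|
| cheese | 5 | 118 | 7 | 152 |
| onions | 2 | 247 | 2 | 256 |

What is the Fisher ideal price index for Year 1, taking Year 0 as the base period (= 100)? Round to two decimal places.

122.83

Laspeyres component (base-period weights):
ΣP(Year 1)Q(Year 0) = 7×118 + 2×247 = 826 + 494 = 1320
ΣP(Year 0)Q(Year 0) = 5×118 + 2×247 = 590 + 494 = 1084
L = 1320 / 1084 × 100 = 121.7712
Paasche component (current-period weights):
ΣP(Year 1)Q(Year 1) = 7×152 + 2×256 = 1064 + 512 = 1576
ΣP(Year 0)Q(Year 1) = 5×152 + 2×256 = 760 + 512 = 1272
P = 1576 / 1272 × 100 = 123.8994
Fisher = √(L × P) = √(121.7712 × 123.8994) = 122.8307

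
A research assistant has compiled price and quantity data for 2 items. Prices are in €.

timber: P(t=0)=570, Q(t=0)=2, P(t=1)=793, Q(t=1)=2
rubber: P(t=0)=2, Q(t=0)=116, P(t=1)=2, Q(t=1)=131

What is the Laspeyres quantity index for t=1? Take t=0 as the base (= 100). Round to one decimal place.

Laspeyres quantity index uses base-period prices as weights.
ΣP(t=0)·Q(t=1) = 570×2 + 2×131 = 1140 + 262 = 1402
ΣP(t=0)·Q(t=0) = 570×2 + 2×116 = 1140 + 232 = 1372
Index = 1402 / 1372 × 100 = 102.1866

102.2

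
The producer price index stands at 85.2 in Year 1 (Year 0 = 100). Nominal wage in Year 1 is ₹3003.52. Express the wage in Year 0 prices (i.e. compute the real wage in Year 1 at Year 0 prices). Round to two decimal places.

Real = Nominal ÷ (Index/100) = 3003.52 ÷ (85.2/100)
     = 3003.52 ÷ 0.852 = 3525.2582

3525.26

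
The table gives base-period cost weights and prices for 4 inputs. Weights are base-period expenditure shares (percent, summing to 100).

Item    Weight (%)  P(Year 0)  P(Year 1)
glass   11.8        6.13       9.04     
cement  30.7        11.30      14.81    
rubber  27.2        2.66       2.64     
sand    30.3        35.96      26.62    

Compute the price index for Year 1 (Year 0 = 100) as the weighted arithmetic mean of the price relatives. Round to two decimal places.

107.06

glass: 11.8 × (9.04/6.13) = 11.8 × 1.474715 = 17.4016
cement: 30.7 × (14.81/11.30) = 30.7 × 1.310619 = 40.2360
rubber: 27.2 × (2.64/2.66) = 27.2 × 0.992481 = 26.9955
sand: 30.3 × (26.62/35.96) = 30.3 × 0.740267 = 22.4301
Index = Σ wᵢ·(p₁ᵢ/p₀ᵢ) = 17.4016 + 40.2360 + 26.9955 + 22.4301 = 107.0632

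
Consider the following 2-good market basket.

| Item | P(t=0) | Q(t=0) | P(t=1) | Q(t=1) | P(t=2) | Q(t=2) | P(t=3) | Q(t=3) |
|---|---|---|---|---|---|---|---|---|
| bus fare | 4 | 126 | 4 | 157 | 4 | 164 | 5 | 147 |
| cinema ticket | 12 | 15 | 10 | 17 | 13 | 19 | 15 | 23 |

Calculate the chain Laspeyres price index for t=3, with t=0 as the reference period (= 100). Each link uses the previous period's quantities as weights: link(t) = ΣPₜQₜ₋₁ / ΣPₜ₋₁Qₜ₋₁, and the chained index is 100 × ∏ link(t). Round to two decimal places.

124.48

Link t=0→t=1:
ΣP(t=1)Q(t=0) = 4×126 + 10×15 = 504 + 150 = 654
ΣP(t=0)Q(t=0) = 4×126 + 12×15 = 504 + 180 = 684
link = 654/684 = 0.956140
Link t=1→t=2:
ΣP(t=2)Q(t=1) = 4×157 + 13×17 = 628 + 221 = 849
ΣP(t=1)Q(t=1) = 4×157 + 10×17 = 628 + 170 = 798
link = 849/798 = 1.063910
Link t=2→t=3:
ΣP(t=3)Q(t=2) = 5×164 + 15×19 = 820 + 285 = 1105
ΣP(t=2)Q(t=2) = 4×164 + 13×19 = 656 + 247 = 903
link = 1105/903 = 1.223699
Chained index = 100 × 0.956140 × 1.063910 × 1.223699 = 124.4804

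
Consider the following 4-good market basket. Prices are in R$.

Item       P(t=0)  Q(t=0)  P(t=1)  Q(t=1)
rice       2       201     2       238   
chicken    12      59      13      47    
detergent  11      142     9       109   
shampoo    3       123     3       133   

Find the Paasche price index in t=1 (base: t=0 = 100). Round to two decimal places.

93.52

Paasche price index uses current-period quantities as weights.
ΣP(t=1)·Q(t=1) = 2×238 + 13×47 + 9×109 + 3×133 = 476 + 611 + 981 + 399 = 2467
ΣP(t=0)·Q(t=1) = 2×238 + 12×47 + 11×109 + 3×133 = 476 + 564 + 1199 + 399 = 2638
Index = 2467 / 2638 × 100 = 93.5178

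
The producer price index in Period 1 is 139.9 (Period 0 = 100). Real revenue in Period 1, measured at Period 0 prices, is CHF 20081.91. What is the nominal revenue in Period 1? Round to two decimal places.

Nominal = Real × (Index/100) = 20081.91 × (139.9/100)
        = 20081.91 × 1.399 = 28094.5921

28094.59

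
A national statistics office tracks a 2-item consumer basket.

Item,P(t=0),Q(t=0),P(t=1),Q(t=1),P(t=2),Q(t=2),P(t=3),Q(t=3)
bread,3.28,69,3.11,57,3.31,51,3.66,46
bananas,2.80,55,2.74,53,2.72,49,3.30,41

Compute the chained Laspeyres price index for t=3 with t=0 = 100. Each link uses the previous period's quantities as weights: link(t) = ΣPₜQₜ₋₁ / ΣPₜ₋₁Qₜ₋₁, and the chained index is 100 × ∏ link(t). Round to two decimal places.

114.31

Link t=0→t=1:
ΣP(t=1)Q(t=0) = 3.11×69 + 2.74×55 = 214.59 + 150.7 = 365.29
ΣP(t=0)Q(t=0) = 3.28×69 + 2.80×55 = 226.32 + 154 = 380.32
link = 365.29/380.32 = 0.960481
Link t=1→t=2:
ΣP(t=2)Q(t=1) = 3.31×57 + 2.72×53 = 188.67 + 144.16 = 332.83
ΣP(t=1)Q(t=1) = 3.11×57 + 2.74×53 = 177.27 + 145.22 = 322.49
link = 332.83/322.49 = 1.032063
Link t=2→t=3:
ΣP(t=3)Q(t=2) = 3.66×51 + 3.30×49 = 186.66 + 161.7 = 348.36
ΣP(t=2)Q(t=2) = 3.31×51 + 2.72×49 = 168.81 + 133.28 = 302.09
link = 348.36/302.09 = 1.153166
Chained index = 100 × 0.960481 × 1.032063 × 1.153166 = 114.3107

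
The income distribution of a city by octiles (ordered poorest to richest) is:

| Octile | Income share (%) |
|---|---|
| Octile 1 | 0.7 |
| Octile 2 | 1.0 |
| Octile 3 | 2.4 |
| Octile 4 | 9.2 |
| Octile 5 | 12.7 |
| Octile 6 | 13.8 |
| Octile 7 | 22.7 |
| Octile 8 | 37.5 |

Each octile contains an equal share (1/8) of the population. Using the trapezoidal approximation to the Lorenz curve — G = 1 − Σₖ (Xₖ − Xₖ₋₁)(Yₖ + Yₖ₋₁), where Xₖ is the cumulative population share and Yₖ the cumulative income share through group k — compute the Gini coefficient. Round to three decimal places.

Cumulative income shares Yₖ: 0.0070, 0.0170, 0.0410, 0.1330, 0.2600, 0.3980, 0.6250, 1.0000
Σ (Xₖ−Xₖ₋₁)(Yₖ+Yₖ₋₁) = (1/8)(0.0070+0.0000) + (1/8)(0.0170+0.0070) + (1/8)(0.0410+0.0170) + (1/8)(0.1330+0.0410) + (1/8)(0.2600+0.1330) + (1/8)(0.3980+0.2600) + (1/8)(0.6250+0.3980) + (1/8)(1.0000+0.6250)
  = 0.0009 + 0.0030 + 0.0073 + 0.0218 + 0.0491 + 0.0823 + 0.1279 + 0.2031 = 0.4953
G = 1 − 0.4953 = 0.5048

0.505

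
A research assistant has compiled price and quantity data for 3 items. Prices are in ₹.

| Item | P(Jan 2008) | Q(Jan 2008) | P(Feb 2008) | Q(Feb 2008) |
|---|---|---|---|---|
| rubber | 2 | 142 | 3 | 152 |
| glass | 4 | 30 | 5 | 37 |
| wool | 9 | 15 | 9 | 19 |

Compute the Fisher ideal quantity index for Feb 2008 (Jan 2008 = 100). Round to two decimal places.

114.89

Laspeyres component (base-period weights):
ΣP(Jan 2008)Q(Feb 2008) = 2×152 + 4×37 + 9×19 = 304 + 148 + 171 = 623
ΣP(Jan 2008)Q(Jan 2008) = 2×142 + 4×30 + 9×15 = 284 + 120 + 135 = 539
L = 623 / 539 × 100 = 115.5844
Paasche component (current-period weights):
ΣP(Feb 2008)Q(Feb 2008) = 3×152 + 5×37 + 9×19 = 456 + 185 + 171 = 812
ΣP(Feb 2008)Q(Jan 2008) = 3×142 + 5×30 + 9×15 = 426 + 150 + 135 = 711
P = 812 / 711 × 100 = 114.2053
Fisher = √(L × P) = √(115.5844 × 114.2053) = 114.8928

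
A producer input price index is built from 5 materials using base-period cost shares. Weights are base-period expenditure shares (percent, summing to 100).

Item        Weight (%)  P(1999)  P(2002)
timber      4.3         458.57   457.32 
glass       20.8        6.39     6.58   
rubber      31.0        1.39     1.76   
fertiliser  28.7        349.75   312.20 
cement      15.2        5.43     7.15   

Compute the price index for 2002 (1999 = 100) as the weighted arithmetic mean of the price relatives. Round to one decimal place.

timber: 4.3 × (457.32/458.57) = 4.3 × 0.997274 = 4.2883
glass: 20.8 × (6.58/6.39) = 20.8 × 1.029734 = 21.4185
rubber: 31.0 × (1.76/1.39) = 31.0 × 1.266187 = 39.2518
fertiliser: 28.7 × (312.20/349.75) = 28.7 × 0.892638 = 25.6187
cement: 15.2 × (7.15/5.43) = 15.2 × 1.316759 = 20.0147
Index = Σ wᵢ·(p₁ᵢ/p₀ᵢ) = 4.2883 + 21.4185 + 39.2518 + 25.6187 + 20.0147 = 110.5920

110.6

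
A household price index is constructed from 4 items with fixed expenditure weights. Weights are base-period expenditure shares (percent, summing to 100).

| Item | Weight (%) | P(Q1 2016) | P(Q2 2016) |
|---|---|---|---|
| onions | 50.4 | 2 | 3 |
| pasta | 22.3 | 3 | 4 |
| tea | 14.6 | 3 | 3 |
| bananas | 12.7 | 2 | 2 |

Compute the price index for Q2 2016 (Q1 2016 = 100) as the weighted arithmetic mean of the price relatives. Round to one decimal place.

onions: 50.4 × (3/2) = 50.4 × 1.500000 = 75.6000
pasta: 22.3 × (4/3) = 22.3 × 1.333333 = 29.7333
tea: 14.6 × (3/3) = 14.6 × 1.000000 = 14.6000
bananas: 12.7 × (2/2) = 12.7 × 1.000000 = 12.7000
Index = Σ wᵢ·(p₁ᵢ/p₀ᵢ) = 75.6000 + 29.7333 + 14.6000 + 12.7000 = 132.6333

132.6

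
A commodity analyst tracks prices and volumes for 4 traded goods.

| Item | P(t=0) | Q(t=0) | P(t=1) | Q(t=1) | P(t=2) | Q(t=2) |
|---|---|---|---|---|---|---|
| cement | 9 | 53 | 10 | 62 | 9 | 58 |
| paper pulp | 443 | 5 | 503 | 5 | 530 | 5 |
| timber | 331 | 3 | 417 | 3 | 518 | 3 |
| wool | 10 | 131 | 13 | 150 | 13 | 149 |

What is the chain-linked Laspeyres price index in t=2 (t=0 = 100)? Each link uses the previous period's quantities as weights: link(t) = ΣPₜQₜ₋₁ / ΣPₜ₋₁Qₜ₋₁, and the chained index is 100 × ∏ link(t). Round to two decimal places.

127.23

Link t=0→t=1:
ΣP(t=1)Q(t=0) = 10×53 + 503×5 + 417×3 + 13×131 = 530 + 2515 + 1251 + 1703 = 5999
ΣP(t=0)Q(t=0) = 9×53 + 443×5 + 331×3 + 10×131 = 477 + 2215 + 993 + 1310 = 4995
link = 5999/4995 = 1.201001
Link t=1→t=2:
ΣP(t=2)Q(t=1) = 9×62 + 530×5 + 518×3 + 13×150 = 558 + 2650 + 1554 + 1950 = 6712
ΣP(t=1)Q(t=1) = 10×62 + 503×5 + 417×3 + 13×150 = 620 + 2515 + 1251 + 1950 = 6336
link = 6712/6336 = 1.059343
Chained index = 100 × 1.201001 × 1.059343 = 127.2273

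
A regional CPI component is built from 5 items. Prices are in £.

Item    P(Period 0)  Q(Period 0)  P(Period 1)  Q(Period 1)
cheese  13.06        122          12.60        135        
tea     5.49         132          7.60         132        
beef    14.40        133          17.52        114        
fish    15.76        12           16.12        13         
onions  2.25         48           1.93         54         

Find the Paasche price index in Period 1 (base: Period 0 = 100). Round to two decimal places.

Paasche price index uses current-period quantities as weights.
ΣP(Period 1)·Q(Period 1) = 12.60×135 + 7.60×132 + 17.52×114 + 16.12×13 + 1.93×54 = 1701 + 1003.2 + 1997.28 + 209.56 + 104.22 = 5015.26
ΣP(Period 0)·Q(Period 1) = 13.06×135 + 5.49×132 + 14.40×114 + 15.76×13 + 2.25×54 = 1763.1 + 724.68 + 1641.6 + 204.88 + 121.5 = 4455.76
Index = 5015.26 / 4455.76 × 100 = 112.5568

112.56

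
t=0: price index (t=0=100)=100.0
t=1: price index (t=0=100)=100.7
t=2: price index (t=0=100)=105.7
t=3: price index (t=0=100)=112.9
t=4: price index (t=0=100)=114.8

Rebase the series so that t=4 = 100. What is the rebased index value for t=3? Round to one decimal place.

Rebased(t=3) = 112.9 / 114.8 × 100 = 98.3449

98.3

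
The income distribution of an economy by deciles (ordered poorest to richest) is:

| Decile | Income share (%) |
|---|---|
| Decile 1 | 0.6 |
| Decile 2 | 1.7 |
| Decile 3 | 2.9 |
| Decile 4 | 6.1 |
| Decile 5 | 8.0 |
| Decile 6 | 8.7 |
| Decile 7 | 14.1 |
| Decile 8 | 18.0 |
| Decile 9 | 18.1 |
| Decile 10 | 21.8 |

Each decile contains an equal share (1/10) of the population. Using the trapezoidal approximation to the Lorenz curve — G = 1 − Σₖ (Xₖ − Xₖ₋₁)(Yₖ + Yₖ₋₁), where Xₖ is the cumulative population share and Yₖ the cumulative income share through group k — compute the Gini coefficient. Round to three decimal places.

Cumulative income shares Yₖ: 0.0060, 0.0230, 0.0520, 0.1130, 0.1930, 0.2800, 0.4210, 0.6010, 0.7820, 1.0000
Σ (Xₖ−Xₖ₋₁)(Yₖ+Yₖ₋₁) = (1/10)(0.0060+0.0000) + (1/10)(0.0230+0.0060) + (1/10)(0.0520+0.0230) + (1/10)(0.1130+0.0520) + (1/10)(0.1930+0.1130) + (1/10)(0.2800+0.1930) + (1/10)(0.4210+0.2800) + (1/10)(0.6010+0.4210) + (1/10)(0.7820+0.6010) + (1/10)(1.0000+0.7820)
  = 0.0006 + 0.0029 + 0.0075 + 0.0165 + 0.0306 + 0.0473 + 0.0701 + 0.1022 + 0.1383 + 0.1782 = 0.5942
G = 1 − 0.5942 = 0.4058

0.406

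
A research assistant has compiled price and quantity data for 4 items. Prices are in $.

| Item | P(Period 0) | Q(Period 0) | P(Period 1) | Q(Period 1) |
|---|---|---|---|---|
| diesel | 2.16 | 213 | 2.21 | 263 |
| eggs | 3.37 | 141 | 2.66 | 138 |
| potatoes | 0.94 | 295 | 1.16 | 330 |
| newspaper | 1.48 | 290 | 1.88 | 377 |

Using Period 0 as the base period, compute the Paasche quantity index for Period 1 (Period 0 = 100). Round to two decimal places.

117.69

Paasche quantity index uses current-period prices as weights.
ΣP(Period 1)·Q(Period 1) = 2.21×263 + 2.66×138 + 1.16×330 + 1.88×377 = 581.23 + 367.08 + 382.8 + 708.76 = 2039.87
ΣP(Period 1)·Q(Period 0) = 2.21×213 + 2.66×141 + 1.16×295 + 1.88×290 = 470.73 + 375.06 + 342.2 + 545.2 = 1733.19
Index = 2039.87 / 1733.19 × 100 = 117.6945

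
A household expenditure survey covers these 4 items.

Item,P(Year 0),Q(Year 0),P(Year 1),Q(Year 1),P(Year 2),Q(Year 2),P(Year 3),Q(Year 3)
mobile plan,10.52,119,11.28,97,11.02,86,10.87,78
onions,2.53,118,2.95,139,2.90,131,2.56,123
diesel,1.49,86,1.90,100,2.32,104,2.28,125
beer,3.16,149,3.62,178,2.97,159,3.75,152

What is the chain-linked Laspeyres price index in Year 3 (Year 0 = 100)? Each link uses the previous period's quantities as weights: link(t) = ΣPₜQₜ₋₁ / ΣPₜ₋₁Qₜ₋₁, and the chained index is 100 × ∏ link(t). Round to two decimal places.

Link Year 0→Year 1:
ΣP(Year 1)Q(Year 0) = 11.28×119 + 2.95×118 + 1.90×86 + 3.62×149 = 1342.32 + 348.1 + 163.4 + 539.38 = 2393.2
ΣP(Year 0)Q(Year 0) = 10.52×119 + 2.53×118 + 1.49×86 + 3.16×149 = 1251.88 + 298.54 + 128.14 + 470.84 = 2149.4
link = 2393.2/2149.4 = 1.113427
Link Year 1→Year 2:
ΣP(Year 2)Q(Year 1) = 11.02×97 + 2.90×139 + 2.32×100 + 2.97×178 = 1068.94 + 403.1 + 232 + 528.66 = 2232.7
ΣP(Year 1)Q(Year 1) = 11.28×97 + 2.95×139 + 1.90×100 + 3.62×178 = 1094.16 + 410.05 + 190 + 644.36 = 2338.57
link = 2232.7/2338.57 = 0.954729
Link Year 2→Year 3:
ΣP(Year 3)Q(Year 2) = 10.87×86 + 2.56×131 + 2.28×104 + 3.75×159 = 934.82 + 335.36 + 237.12 + 596.25 = 2103.55
ΣP(Year 2)Q(Year 2) = 11.02×86 + 2.90×131 + 2.32×104 + 2.97×159 = 947.72 + 379.9 + 241.28 + 472.23 = 2041.13
link = 2103.55/2041.13 = 1.030581
Chained index = 100 × 1.113427 × 0.954729 × 1.030581 = 109.5529

109.55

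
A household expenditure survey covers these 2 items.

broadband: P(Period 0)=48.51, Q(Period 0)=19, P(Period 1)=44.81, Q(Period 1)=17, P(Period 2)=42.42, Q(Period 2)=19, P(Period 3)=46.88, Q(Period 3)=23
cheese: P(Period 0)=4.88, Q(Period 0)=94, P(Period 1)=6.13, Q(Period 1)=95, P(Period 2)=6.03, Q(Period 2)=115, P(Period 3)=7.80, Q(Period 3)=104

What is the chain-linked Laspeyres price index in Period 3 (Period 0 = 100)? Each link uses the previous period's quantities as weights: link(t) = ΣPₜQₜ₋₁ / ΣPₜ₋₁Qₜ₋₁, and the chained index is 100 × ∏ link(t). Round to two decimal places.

Link Period 0→Period 1:
ΣP(Period 1)Q(Period 0) = 44.81×19 + 6.13×94 = 851.39 + 576.22 = 1427.61
ΣP(Period 0)Q(Period 0) = 48.51×19 + 4.88×94 = 921.69 + 458.72 = 1380.41
link = 1427.61/1380.41 = 1.034193
Link Period 1→Period 2:
ΣP(Period 2)Q(Period 1) = 42.42×17 + 6.03×95 = 721.14 + 572.85 = 1293.99
ΣP(Period 1)Q(Period 1) = 44.81×17 + 6.13×95 = 761.77 + 582.35 = 1344.12
link = 1293.99/1344.12 = 0.962704
Link Period 2→Period 3:
ΣP(Period 3)Q(Period 2) = 46.88×19 + 7.80×115 = 890.72 + 897 = 1787.72
ΣP(Period 2)Q(Period 2) = 42.42×19 + 6.03×115 = 805.98 + 693.45 = 1499.43
link = 1787.72/1499.43 = 1.192266
Chained index = 100 × 1.034193 × 0.962704 × 1.192266 = 118.7046

118.70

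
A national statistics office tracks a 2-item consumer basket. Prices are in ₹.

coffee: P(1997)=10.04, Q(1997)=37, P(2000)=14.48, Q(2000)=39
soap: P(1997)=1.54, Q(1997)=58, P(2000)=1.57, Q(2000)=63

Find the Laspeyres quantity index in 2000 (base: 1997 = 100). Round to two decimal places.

106.03

Laspeyres quantity index uses base-period prices as weights.
ΣP(1997)·Q(2000) = 10.04×39 + 1.54×63 = 391.56 + 97.02 = 488.58
ΣP(1997)·Q(1997) = 10.04×37 + 1.54×58 = 371.48 + 89.32 = 460.8
Index = 488.58 / 460.8 × 100 = 106.0286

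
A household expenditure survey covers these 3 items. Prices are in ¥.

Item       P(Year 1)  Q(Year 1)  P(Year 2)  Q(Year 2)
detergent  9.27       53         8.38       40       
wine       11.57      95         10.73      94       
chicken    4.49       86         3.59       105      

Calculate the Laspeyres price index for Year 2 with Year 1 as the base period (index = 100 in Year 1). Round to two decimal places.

Laspeyres price index uses base-period quantities as weights.
ΣP(Year 2)·Q(Year 1) = 8.38×53 + 10.73×95 + 3.59×86 = 444.14 + 1019.35 + 308.74 = 1772.23
ΣP(Year 1)·Q(Year 1) = 9.27×53 + 11.57×95 + 4.49×86 = 491.31 + 1099.15 + 386.14 = 1976.6
Index = 1772.23 / 1976.6 × 100 = 89.6605

89.66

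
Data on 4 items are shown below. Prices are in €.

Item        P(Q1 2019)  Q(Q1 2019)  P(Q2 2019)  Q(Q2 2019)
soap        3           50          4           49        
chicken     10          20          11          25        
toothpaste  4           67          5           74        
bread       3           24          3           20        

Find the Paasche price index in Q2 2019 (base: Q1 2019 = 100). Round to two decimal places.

Paasche price index uses current-period quantities as weights.
ΣP(Q2 2019)·Q(Q2 2019) = 4×49 + 11×25 + 5×74 + 3×20 = 196 + 275 + 370 + 60 = 901
ΣP(Q1 2019)·Q(Q2 2019) = 3×49 + 10×25 + 4×74 + 3×20 = 147 + 250 + 296 + 60 = 753
Index = 901 / 753 × 100 = 119.6547

119.65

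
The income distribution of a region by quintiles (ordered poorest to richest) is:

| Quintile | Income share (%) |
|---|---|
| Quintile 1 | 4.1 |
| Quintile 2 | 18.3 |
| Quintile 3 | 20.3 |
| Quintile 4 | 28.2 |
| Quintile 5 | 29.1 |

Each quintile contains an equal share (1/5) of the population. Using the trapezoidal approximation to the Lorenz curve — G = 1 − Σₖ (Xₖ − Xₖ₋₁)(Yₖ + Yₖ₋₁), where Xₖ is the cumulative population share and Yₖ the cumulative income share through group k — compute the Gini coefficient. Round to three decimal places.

0.240

Cumulative income shares Yₖ: 0.0410, 0.2240, 0.4270, 0.7090, 1.0000
Σ (Xₖ−Xₖ₋₁)(Yₖ+Yₖ₋₁) = (1/5)(0.0410+0.0000) + (1/5)(0.2240+0.0410) + (1/5)(0.4270+0.2240) + (1/5)(0.7090+0.4270) + (1/5)(1.0000+0.7090)
  = 0.0082 + 0.0530 + 0.1302 + 0.2272 + 0.3418 = 0.7604
G = 1 − 0.7604 = 0.2396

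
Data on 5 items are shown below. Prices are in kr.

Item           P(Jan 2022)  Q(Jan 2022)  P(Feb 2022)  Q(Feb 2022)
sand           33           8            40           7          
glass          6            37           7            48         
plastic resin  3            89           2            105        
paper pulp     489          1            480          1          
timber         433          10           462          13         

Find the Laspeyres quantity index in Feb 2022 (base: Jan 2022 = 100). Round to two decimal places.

124.77

Laspeyres quantity index uses base-period prices as weights.
ΣP(Jan 2022)·Q(Feb 2022) = 33×7 + 6×48 + 3×105 + 489×1 + 433×13 = 231 + 288 + 315 + 489 + 5629 = 6952
ΣP(Jan 2022)·Q(Jan 2022) = 33×8 + 6×37 + 3×89 + 489×1 + 433×10 = 264 + 222 + 267 + 489 + 4330 = 5572
Index = 6952 / 5572 × 100 = 124.7667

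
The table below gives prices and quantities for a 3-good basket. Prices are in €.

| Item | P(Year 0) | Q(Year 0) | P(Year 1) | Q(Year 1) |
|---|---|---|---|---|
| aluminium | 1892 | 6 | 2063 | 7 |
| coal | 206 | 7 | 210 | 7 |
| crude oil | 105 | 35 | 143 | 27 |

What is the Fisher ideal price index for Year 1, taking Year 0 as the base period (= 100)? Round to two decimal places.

Laspeyres component (base-period weights):
ΣP(Year 1)Q(Year 0) = 2063×6 + 210×7 + 143×35 = 12378 + 1470 + 5005 = 18853
ΣP(Year 0)Q(Year 0) = 1892×6 + 206×7 + 105×35 = 11352 + 1442 + 3675 = 16469
L = 18853 / 16469 × 100 = 114.4757
Paasche component (current-period weights):
ΣP(Year 1)Q(Year 1) = 2063×7 + 210×7 + 143×27 = 14441 + 1470 + 3861 = 19772
ΣP(Year 0)Q(Year 1) = 1892×7 + 206×7 + 105×27 = 13244 + 1442 + 2835 = 17521
P = 19772 / 17521 × 100 = 112.8474
Fisher = √(L × P) = √(114.4757 × 112.8474) = 113.6586

113.66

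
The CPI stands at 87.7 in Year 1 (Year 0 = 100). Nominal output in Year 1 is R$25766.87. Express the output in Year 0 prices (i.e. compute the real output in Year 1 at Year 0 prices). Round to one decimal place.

29380.7

Real = Nominal ÷ (Index/100) = 25766.87 ÷ (87.7/100)
     = 25766.87 ÷ 0.877 = 29380.6956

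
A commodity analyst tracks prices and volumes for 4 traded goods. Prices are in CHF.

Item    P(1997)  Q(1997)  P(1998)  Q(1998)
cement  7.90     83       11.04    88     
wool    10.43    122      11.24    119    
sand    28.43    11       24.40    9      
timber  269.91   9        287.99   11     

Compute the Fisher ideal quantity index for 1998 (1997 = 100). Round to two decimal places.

Laspeyres component (base-period weights):
ΣP(1997)Q(1998) = 7.90×88 + 10.43×119 + 28.43×9 + 269.91×11 = 695.2 + 1241.17 + 255.87 + 2969.01 = 5161.25
ΣP(1997)Q(1997) = 7.90×83 + 10.43×122 + 28.43×11 + 269.91×9 = 655.7 + 1272.46 + 312.73 + 2429.19 = 4670.08
L = 5161.25 / 4670.08 × 100 = 110.5174
Paasche component (current-period weights):
ΣP(1998)Q(1998) = 11.04×88 + 11.24×119 + 24.40×9 + 287.99×11 = 971.52 + 1337.56 + 219.6 + 3167.89 = 5696.57
ΣP(1998)Q(1997) = 11.04×83 + 11.24×122 + 24.40×11 + 287.99×9 = 916.32 + 1371.28 + 268.4 + 2591.91 = 5147.91
P = 5696.57 / 5147.91 × 100 = 110.6579
Fisher = √(L × P) = √(110.5174 × 110.6579) = 110.5876

110.59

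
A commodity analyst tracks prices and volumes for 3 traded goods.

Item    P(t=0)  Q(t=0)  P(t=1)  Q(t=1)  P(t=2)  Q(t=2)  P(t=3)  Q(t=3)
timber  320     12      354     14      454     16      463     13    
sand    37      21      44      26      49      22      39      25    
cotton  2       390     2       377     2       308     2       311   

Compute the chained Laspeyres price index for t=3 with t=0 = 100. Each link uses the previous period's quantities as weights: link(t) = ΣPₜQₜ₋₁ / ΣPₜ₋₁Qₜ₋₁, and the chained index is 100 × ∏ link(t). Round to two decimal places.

133.76

Link t=0→t=1:
ΣP(t=1)Q(t=0) = 354×12 + 44×21 + 2×390 = 4248 + 924 + 780 = 5952
ΣP(t=0)Q(t=0) = 320×12 + 37×21 + 2×390 = 3840 + 777 + 780 = 5397
link = 5952/5397 = 1.102835
Link t=1→t=2:
ΣP(t=2)Q(t=1) = 454×14 + 49×26 + 2×377 = 6356 + 1274 + 754 = 8384
ΣP(t=1)Q(t=1) = 354×14 + 44×26 + 2×377 = 4956 + 1144 + 754 = 6854
link = 8384/6854 = 1.223227
Link t=2→t=3:
ΣP(t=3)Q(t=2) = 463×16 + 39×22 + 2×308 = 7408 + 858 + 616 = 8882
ΣP(t=2)Q(t=2) = 454×16 + 49×22 + 2×308 = 7264 + 1078 + 616 = 8958
link = 8882/8958 = 0.991516
Chained index = 100 × 1.102835 × 1.223227 × 0.991516 = 133.7573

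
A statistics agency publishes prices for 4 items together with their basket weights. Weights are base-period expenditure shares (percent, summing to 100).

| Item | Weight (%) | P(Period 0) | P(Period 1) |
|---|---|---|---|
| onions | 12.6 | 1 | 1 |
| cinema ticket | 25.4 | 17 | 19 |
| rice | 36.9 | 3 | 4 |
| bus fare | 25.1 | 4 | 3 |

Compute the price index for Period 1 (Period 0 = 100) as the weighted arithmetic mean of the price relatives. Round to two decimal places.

onions: 12.6 × (1/1) = 12.6 × 1.000000 = 12.6000
cinema ticket: 25.4 × (19/17) = 25.4 × 1.117647 = 28.3882
rice: 36.9 × (4/3) = 36.9 × 1.333333 = 49.2000
bus fare: 25.1 × (3/4) = 25.1 × 0.750000 = 18.8250
Index = Σ wᵢ·(p₁ᵢ/p₀ᵢ) = 12.6000 + 28.3882 + 49.2000 + 18.8250 = 109.0132

109.01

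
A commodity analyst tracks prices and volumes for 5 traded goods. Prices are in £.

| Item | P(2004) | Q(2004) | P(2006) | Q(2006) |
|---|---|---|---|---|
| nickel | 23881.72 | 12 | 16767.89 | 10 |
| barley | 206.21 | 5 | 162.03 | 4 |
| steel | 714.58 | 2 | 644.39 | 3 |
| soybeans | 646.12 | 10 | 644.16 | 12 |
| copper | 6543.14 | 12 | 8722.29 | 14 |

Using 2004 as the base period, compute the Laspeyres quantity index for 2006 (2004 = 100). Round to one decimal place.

Laspeyres quantity index uses base-period prices as weights.
ΣP(2004)·Q(2006) = 23881.72×10 + 206.21×4 + 714.58×3 + 646.12×12 + 6543.14×14 = 238817.2 + 824.84 + 2143.74 + 7753.44 + 91603.96 = 341143.18
ΣP(2004)·Q(2004) = 23881.72×12 + 206.21×5 + 714.58×2 + 646.12×10 + 6543.14×12 = 286580.64 + 1031.05 + 1429.16 + 6461.2 + 78517.68 = 374019.73
Index = 341143.18 / 374019.73 × 100 = 91.2099

91.2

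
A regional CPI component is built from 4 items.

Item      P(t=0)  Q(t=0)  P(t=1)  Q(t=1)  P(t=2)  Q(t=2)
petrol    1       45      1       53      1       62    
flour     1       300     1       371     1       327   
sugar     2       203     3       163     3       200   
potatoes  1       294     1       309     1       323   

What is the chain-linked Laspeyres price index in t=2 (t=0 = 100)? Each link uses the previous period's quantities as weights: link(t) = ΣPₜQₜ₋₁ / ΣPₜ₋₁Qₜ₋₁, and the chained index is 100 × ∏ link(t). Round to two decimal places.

Link t=0→t=1:
ΣP(t=1)Q(t=0) = 1×45 + 1×300 + 3×203 + 1×294 = 45 + 300 + 609 + 294 = 1248
ΣP(t=0)Q(t=0) = 1×45 + 1×300 + 2×203 + 1×294 = 45 + 300 + 406 + 294 = 1045
link = 1248/1045 = 1.194258
Link t=1→t=2:
ΣP(t=2)Q(t=1) = 1×53 + 1×371 + 3×163 + 1×309 = 53 + 371 + 489 + 309 = 1222
ΣP(t=1)Q(t=1) = 1×53 + 1×371 + 3×163 + 1×309 = 53 + 371 + 489 + 309 = 1222
link = 1222/1222 = 1.000000
Chained index = 100 × 1.194258 × 1.000000 = 119.4258

119.43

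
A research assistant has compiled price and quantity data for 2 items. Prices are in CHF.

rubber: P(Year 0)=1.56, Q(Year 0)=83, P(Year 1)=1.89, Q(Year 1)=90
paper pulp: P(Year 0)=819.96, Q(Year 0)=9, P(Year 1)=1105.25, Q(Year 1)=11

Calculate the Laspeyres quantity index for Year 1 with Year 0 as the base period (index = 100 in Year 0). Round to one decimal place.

Laspeyres quantity index uses base-period prices as weights.
ΣP(Year 0)·Q(Year 1) = 1.56×90 + 819.96×11 = 140.4 + 9019.56 = 9159.96
ΣP(Year 0)·Q(Year 0) = 1.56×83 + 819.96×9 = 129.48 + 7379.64 = 7509.12
Index = 9159.96 / 7509.12 × 100 = 121.9845

122.0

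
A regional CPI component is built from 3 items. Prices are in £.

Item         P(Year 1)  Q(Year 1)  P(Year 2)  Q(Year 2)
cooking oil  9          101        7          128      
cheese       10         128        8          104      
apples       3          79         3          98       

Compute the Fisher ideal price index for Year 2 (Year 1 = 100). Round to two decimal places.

81.23

Laspeyres component (base-period weights):
ΣP(Year 2)Q(Year 1) = 7×101 + 8×128 + 3×79 = 707 + 1024 + 237 = 1968
ΣP(Year 1)Q(Year 1) = 9×101 + 10×128 + 3×79 = 909 + 1280 + 237 = 2426
L = 1968 / 2426 × 100 = 81.1212
Paasche component (current-period weights):
ΣP(Year 2)Q(Year 2) = 7×128 + 8×104 + 3×98 = 896 + 832 + 294 = 2022
ΣP(Year 1)Q(Year 2) = 9×128 + 10×104 + 3×98 = 1152 + 1040 + 294 = 2486
P = 2022 / 2486 × 100 = 81.3355
Fisher = √(L × P) = √(81.1212 × 81.3355) = 81.2283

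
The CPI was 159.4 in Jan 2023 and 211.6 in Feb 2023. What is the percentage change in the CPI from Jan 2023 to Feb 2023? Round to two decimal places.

Change = (211.6 − 159.4) / 159.4 × 100
       = 52.2 / 159.4 × 100 = 32.7478%

32.75%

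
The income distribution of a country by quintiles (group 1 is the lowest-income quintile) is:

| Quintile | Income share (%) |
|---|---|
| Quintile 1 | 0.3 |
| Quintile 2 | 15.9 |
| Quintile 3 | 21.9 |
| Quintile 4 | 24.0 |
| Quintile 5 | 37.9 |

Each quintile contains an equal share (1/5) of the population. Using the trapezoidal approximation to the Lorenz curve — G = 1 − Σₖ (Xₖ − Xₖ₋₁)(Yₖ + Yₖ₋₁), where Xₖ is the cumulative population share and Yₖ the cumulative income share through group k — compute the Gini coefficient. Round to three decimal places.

Cumulative income shares Yₖ: 0.0030, 0.1620, 0.3810, 0.6210, 1.0000
Σ (Xₖ−Xₖ₋₁)(Yₖ+Yₖ₋₁) = (1/5)(0.0030+0.0000) + (1/5)(0.1620+0.0030) + (1/5)(0.3810+0.1620) + (1/5)(0.6210+0.3810) + (1/5)(1.0000+0.6210)
  = 0.0006 + 0.0330 + 0.1086 + 0.2004 + 0.3242 = 0.6668
G = 1 − 0.6668 = 0.3332

0.333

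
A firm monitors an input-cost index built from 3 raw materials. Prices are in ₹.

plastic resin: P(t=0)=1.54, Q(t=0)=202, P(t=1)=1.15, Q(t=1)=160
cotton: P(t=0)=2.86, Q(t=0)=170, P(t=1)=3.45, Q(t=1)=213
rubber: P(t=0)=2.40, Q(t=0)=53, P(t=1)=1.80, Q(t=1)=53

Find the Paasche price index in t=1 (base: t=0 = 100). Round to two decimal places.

Paasche price index uses current-period quantities as weights.
ΣP(t=1)·Q(t=1) = 1.15×160 + 3.45×213 + 1.80×53 = 184 + 734.85 + 95.4 = 1014.25
ΣP(t=0)·Q(t=1) = 1.54×160 + 2.86×213 + 2.40×53 = 246.4 + 609.18 + 127.2 = 982.78
Index = 1014.25 / 982.78 × 100 = 103.2021

103.20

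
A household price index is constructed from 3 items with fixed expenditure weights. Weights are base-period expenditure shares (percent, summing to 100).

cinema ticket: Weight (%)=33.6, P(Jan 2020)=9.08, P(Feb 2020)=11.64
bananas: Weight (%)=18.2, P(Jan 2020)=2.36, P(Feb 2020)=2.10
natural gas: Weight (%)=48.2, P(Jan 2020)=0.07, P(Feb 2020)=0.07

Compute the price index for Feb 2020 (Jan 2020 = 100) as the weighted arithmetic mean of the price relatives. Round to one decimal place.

cinema ticket: 33.6 × (11.64/9.08) = 33.6 × 1.281938 = 43.0731
bananas: 18.2 × (2.10/2.36) = 18.2 × 0.889831 = 16.1949
natural gas: 48.2 × (0.07/0.07) = 48.2 × 1.000000 = 48.2000
Index = Σ wᵢ·(p₁ᵢ/p₀ᵢ) = 43.0731 + 16.1949 + 48.2000 = 107.4680

107.5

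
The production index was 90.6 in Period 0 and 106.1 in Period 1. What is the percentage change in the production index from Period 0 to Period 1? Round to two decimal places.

17.11%

Change = (106.1 − 90.6) / 90.6 × 100
       = 15.5 / 90.6 × 100 = 17.1082%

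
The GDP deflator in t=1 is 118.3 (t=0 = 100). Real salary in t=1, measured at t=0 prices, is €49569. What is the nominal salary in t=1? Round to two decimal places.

Nominal = Real × (Index/100) = 49569 × (118.3/100)
        = 49569 × 1.183 = 58640.1270

58640.13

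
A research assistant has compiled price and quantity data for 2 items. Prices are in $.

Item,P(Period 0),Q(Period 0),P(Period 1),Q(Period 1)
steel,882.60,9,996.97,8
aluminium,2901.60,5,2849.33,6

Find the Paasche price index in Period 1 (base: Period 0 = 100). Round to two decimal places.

Paasche price index uses current-period quantities as weights.
ΣP(Period 1)·Q(Period 1) = 996.97×8 + 2849.33×6 = 7975.76 + 17095.98 = 25071.74
ΣP(Period 0)·Q(Period 1) = 882.60×8 + 2901.60×6 = 7060.8 + 17409.6 = 24470.4
Index = 25071.74 / 24470.4 × 100 = 102.4574

102.46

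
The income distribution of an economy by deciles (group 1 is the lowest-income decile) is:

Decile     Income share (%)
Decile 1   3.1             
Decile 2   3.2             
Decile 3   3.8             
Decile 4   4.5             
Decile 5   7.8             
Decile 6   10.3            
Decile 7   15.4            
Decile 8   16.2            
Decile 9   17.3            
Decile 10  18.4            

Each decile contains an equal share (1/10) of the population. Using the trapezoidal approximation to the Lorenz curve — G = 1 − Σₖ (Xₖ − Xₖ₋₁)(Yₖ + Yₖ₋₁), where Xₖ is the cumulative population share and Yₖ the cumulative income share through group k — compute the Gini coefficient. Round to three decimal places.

0.334

Cumulative income shares Yₖ: 0.0310, 0.0630, 0.1010, 0.1460, 0.2240, 0.3270, 0.4810, 0.6430, 0.8160, 1.0000
Σ (Xₖ−Xₖ₋₁)(Yₖ+Yₖ₋₁) = (1/10)(0.0310+0.0000) + (1/10)(0.0630+0.0310) + (1/10)(0.1010+0.0630) + (1/10)(0.1460+0.1010) + (1/10)(0.2240+0.1460) + (1/10)(0.3270+0.2240) + (1/10)(0.4810+0.3270) + (1/10)(0.6430+0.4810) + (1/10)(0.8160+0.6430) + (1/10)(1.0000+0.8160)
  = 0.0031 + 0.0094 + 0.0164 + 0.0247 + 0.0370 + 0.0551 + 0.0808 + 0.1124 + 0.1459 + 0.1816 = 0.6664
G = 1 − 0.6664 = 0.3336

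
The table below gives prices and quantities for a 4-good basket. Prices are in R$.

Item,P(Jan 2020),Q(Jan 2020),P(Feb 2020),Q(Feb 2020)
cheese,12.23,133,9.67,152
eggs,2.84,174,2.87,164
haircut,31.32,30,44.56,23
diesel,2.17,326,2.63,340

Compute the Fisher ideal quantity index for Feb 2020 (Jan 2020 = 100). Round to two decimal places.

Laspeyres component (base-period weights):
ΣP(Jan 2020)Q(Feb 2020) = 12.23×152 + 2.84×164 + 31.32×23 + 2.17×340 = 1858.96 + 465.76 + 720.36 + 737.8 = 3782.88
ΣP(Jan 2020)Q(Jan 2020) = 12.23×133 + 2.84×174 + 31.32×30 + 2.17×326 = 1626.59 + 494.16 + 939.6 + 707.42 = 3767.77
L = 3782.88 / 3767.77 × 100 = 100.4010
Paasche component (current-period weights):
ΣP(Feb 2020)Q(Feb 2020) = 9.67×152 + 2.87×164 + 44.56×23 + 2.63×340 = 1469.84 + 470.68 + 1024.88 + 894.2 = 3859.6
ΣP(Feb 2020)Q(Jan 2020) = 9.67×133 + 2.87×174 + 44.56×30 + 2.63×326 = 1286.11 + 499.38 + 1336.8 + 857.38 = 3979.67
P = 3859.6 / 3979.67 × 100 = 96.9829
Fisher = √(L × P) = √(100.4010 × 96.9829) = 98.6772

98.68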